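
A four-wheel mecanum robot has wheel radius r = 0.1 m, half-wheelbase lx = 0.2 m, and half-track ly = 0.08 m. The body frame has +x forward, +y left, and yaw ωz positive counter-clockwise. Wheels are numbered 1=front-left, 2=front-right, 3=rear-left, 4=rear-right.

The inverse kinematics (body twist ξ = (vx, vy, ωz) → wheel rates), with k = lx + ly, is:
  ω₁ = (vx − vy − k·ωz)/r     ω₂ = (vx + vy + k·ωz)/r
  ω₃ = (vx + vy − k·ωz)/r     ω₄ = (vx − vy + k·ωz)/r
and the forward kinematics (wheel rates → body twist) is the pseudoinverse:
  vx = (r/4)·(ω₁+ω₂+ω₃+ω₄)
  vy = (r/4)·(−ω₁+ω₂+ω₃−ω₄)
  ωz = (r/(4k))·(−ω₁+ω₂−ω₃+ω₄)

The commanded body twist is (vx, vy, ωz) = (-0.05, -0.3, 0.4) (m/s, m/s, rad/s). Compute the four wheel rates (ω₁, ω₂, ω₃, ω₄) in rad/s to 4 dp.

(1.3800, -2.3800, -4.6200, 3.6200)

k = lx + ly = 0.2 + 0.08 = 0.2800;  k·ωz = 0.2800·0.4 = 0.1120
ω₁ (FL) = (vx − vy − k·ωz)/r = 0.1380/0.1 = 1.3800
ω₂ (FR) = (vx + vy + k·ωz)/r = -0.2380/0.1 = -2.3800
ω₃ (RL) = (vx + vy − k·ωz)/r = -0.4620/0.1 = -4.6200
ω₄ (RR) = (vx − vy + k·ωz)/r = 0.3620/0.1 = 3.6200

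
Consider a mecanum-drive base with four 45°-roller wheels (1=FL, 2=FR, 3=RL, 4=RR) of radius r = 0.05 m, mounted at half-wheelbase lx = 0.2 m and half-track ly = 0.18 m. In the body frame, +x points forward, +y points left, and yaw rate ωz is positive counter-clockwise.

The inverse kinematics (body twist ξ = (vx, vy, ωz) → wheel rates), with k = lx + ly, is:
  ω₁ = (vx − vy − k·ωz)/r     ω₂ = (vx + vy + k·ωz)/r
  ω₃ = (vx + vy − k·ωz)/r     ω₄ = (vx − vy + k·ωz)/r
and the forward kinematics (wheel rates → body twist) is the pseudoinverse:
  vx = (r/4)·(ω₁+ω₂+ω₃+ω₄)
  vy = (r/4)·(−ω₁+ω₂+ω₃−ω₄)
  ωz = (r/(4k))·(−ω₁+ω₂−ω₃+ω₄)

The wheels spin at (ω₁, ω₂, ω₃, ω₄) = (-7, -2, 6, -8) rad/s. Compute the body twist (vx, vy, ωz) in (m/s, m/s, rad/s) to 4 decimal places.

(-0.1375, 0.2375, -0.2961)

k = lx + ly = 0.2 + 0.18 = 0.3800
ω₁+ω₂+ω₃+ω₄ = -11.0000  →  vx = (0.05/4)·-11.0000 = -0.1375
−ω₁+ω₂+ω₃−ω₄ = 19.0000  →  vy = (0.05/4)·19.0000 = 0.2375
−ω₁+ω₂−ω₃+ω₄ = -9.0000  →  ωz = (0.05/1.5200)·-9.0000 = -0.2961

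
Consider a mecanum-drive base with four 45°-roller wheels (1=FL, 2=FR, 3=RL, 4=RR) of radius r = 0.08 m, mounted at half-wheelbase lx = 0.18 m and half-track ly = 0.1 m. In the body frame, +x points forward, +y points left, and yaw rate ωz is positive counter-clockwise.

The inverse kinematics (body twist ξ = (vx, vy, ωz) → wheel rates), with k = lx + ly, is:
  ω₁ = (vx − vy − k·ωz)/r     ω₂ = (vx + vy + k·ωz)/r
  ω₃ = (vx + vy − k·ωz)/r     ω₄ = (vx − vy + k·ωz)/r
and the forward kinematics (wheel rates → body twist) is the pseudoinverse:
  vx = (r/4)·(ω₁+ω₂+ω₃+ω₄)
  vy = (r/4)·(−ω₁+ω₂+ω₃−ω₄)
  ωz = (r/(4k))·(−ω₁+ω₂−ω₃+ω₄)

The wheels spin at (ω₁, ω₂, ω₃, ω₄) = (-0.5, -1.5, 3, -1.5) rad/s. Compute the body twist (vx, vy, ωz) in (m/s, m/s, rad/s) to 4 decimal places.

(-0.0100, 0.0700, -0.3929)

k = lx + ly = 0.18 + 0.1 = 0.2800
ω₁+ω₂+ω₃+ω₄ = -0.5000  →  vx = (0.08/4)·-0.5000 = -0.0100
−ω₁+ω₂+ω₃−ω₄ = 3.5000  →  vy = (0.08/4)·3.5000 = 0.0700
−ω₁+ω₂−ω₃+ω₄ = -5.5000  →  ωz = (0.08/1.1200)·-5.5000 = -0.3929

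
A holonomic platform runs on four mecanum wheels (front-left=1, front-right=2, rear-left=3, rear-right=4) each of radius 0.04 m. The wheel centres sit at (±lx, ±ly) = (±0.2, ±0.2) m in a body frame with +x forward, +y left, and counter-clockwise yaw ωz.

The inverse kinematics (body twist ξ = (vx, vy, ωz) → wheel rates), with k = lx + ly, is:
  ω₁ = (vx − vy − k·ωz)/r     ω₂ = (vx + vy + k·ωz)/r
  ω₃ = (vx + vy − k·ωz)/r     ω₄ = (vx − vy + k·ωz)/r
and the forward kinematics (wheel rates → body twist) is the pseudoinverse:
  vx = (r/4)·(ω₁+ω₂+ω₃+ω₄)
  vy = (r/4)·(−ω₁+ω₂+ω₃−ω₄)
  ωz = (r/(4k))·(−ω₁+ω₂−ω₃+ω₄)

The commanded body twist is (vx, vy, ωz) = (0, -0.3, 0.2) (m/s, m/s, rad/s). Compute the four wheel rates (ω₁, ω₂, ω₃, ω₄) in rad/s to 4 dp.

(5.5000, -5.5000, -9.5000, 9.5000)

k = lx + ly = 0.2 + 0.2 = 0.4000;  k·ωz = 0.4000·0.2 = 0.0800
ω₁ (FL) = (vx − vy − k·ωz)/r = 0.2200/0.04 = 5.5000
ω₂ (FR) = (vx + vy + k·ωz)/r = -0.2200/0.04 = -5.5000
ω₃ (RL) = (vx + vy − k·ωz)/r = -0.3800/0.04 = -9.5000
ω₄ (RR) = (vx − vy + k·ωz)/r = 0.3800/0.04 = 9.5000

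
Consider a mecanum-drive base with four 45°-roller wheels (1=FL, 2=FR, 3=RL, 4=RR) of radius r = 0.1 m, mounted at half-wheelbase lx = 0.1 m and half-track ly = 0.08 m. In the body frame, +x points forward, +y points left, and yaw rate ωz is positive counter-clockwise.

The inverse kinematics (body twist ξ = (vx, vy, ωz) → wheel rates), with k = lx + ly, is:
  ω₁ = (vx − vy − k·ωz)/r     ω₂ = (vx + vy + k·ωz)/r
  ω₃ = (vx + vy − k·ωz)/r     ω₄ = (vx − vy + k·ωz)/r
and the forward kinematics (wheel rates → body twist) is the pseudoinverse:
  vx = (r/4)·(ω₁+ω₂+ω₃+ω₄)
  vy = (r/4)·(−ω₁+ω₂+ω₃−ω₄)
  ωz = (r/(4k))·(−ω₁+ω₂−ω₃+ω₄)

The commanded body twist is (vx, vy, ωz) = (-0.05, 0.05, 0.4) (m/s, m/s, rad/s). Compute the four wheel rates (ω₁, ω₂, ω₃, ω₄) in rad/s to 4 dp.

k = lx + ly = 0.1 + 0.08 = 0.1800;  k·ωz = 0.1800·0.4 = 0.0720
ω₁ (FL) = (vx − vy − k·ωz)/r = -0.1720/0.1 = -1.7200
ω₂ (FR) = (vx + vy + k·ωz)/r = 0.0720/0.1 = 0.7200
ω₃ (RL) = (vx + vy − k·ωz)/r = -0.0720/0.1 = -0.7200
ω₄ (RR) = (vx − vy + k·ωz)/r = -0.0280/0.1 = -0.2800

(-1.7200, 0.7200, -0.7200, -0.2800)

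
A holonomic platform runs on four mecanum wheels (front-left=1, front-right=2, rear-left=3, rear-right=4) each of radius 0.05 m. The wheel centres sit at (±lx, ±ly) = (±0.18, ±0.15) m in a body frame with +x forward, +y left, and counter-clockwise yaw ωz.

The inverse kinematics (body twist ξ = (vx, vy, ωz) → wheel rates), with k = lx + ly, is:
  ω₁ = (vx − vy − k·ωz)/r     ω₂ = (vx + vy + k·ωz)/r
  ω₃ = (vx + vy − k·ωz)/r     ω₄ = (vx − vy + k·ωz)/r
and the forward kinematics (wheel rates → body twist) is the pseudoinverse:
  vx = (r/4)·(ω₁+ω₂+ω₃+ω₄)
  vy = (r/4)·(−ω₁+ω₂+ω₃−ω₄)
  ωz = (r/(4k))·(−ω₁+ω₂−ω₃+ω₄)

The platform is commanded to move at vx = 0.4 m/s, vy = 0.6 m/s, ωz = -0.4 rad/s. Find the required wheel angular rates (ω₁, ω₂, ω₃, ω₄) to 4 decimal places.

(-1.3600, 17.3600, 22.6400, -6.6400)

k = lx + ly = 0.18 + 0.15 = 0.3300;  k·ωz = 0.3300·-0.4 = -0.1320
ω₁ (FL) = (vx − vy − k·ωz)/r = -0.0680/0.05 = -1.3600
ω₂ (FR) = (vx + vy + k·ωz)/r = 0.8680/0.05 = 17.3600
ω₃ (RL) = (vx + vy − k·ωz)/r = 1.1320/0.05 = 22.6400
ω₄ (RR) = (vx − vy + k·ωz)/r = -0.3320/0.05 = -6.6400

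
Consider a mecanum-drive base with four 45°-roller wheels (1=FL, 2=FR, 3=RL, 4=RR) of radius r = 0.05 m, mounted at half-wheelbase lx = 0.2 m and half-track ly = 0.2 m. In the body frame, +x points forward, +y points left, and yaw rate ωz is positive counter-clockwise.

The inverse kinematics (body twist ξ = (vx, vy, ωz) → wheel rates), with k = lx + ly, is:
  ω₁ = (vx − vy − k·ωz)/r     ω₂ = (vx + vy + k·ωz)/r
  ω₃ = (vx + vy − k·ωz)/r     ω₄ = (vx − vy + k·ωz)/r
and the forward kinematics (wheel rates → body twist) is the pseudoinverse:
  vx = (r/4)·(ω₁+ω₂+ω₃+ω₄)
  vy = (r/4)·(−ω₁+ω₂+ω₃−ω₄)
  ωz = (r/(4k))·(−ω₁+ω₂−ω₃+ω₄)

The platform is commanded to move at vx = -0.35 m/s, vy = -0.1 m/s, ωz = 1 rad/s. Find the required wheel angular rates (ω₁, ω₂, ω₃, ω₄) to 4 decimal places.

k = lx + ly = 0.2 + 0.2 = 0.4000;  k·ωz = 0.4000·1 = 0.4000
ω₁ (FL) = (vx − vy − k·ωz)/r = -0.6500/0.05 = -13.0000
ω₂ (FR) = (vx + vy + k·ωz)/r = -0.0500/0.05 = -1.0000
ω₃ (RL) = (vx + vy − k·ωz)/r = -0.8500/0.05 = -17.0000
ω₄ (RR) = (vx − vy + k·ωz)/r = 0.1500/0.05 = 3.0000

(-13.0000, -1.0000, -17.0000, 3.0000)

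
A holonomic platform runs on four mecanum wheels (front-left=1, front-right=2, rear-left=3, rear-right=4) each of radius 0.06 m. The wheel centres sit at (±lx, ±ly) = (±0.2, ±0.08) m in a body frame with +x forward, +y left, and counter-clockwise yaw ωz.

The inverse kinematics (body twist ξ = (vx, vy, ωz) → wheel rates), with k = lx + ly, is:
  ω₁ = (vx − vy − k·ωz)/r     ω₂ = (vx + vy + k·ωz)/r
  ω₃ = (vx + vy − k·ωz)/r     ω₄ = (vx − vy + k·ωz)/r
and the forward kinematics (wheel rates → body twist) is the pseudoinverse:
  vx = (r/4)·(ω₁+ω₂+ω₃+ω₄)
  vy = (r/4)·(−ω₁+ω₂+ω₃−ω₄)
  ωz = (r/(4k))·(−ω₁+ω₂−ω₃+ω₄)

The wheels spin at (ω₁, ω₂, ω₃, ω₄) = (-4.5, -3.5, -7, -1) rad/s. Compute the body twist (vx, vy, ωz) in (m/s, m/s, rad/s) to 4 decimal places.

k = lx + ly = 0.2 + 0.08 = 0.2800
ω₁+ω₂+ω₃+ω₄ = -16.0000  →  vx = (0.06/4)·-16.0000 = -0.2400
−ω₁+ω₂+ω₃−ω₄ = -5.0000  →  vy = (0.06/4)·-5.0000 = -0.0750
−ω₁+ω₂−ω₃+ω₄ = 7.0000  →  ωz = (0.06/1.1200)·7.0000 = 0.3750

(-0.2400, -0.0750, 0.3750)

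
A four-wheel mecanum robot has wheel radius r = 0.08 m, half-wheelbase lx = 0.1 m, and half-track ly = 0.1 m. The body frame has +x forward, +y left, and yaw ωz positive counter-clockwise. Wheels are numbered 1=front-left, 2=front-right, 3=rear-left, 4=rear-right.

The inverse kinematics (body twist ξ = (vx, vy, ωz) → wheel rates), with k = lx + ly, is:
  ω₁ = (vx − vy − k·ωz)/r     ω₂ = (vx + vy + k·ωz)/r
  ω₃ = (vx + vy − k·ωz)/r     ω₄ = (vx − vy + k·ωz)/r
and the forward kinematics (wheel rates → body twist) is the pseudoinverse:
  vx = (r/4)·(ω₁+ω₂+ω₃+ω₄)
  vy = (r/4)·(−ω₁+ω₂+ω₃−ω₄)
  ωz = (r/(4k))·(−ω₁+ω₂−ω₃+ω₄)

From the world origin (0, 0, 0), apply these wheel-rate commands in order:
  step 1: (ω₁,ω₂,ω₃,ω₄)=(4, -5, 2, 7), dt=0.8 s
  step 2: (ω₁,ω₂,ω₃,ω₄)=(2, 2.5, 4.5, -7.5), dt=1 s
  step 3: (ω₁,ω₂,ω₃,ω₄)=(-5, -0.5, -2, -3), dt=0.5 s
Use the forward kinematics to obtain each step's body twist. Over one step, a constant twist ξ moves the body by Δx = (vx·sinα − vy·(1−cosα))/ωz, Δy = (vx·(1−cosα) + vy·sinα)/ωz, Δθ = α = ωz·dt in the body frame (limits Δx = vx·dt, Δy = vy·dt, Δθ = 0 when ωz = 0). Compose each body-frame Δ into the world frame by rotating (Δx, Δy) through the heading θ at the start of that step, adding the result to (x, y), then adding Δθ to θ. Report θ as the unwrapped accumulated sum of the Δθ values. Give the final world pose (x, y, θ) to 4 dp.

(0.3268, -0.0014, -1.2950)

step 1: ξ=(vx,vy,ωz)=(0.1600, -0.2800, -0.4000), dt=0.8 → body Δ=(0.0903, -0.2405, -0.3200) → world pose (0.0903, -0.2405, -0.3200)
step 2: ξ=(vx,vy,ωz)=(0.0300, 0.2500, -1.1500), dt=1.0 → body Δ=(0.1524, 0.1830, -1.1500) → world pose (0.2925, -0.1147, -1.4700)
step 3: ξ=(vx,vy,ωz)=(-0.2100, 0.1100, 0.3500), dt=0.5 → body Δ=(-0.1093, 0.0456, 0.1750) → world pose (0.3268, -0.0014, -1.2950)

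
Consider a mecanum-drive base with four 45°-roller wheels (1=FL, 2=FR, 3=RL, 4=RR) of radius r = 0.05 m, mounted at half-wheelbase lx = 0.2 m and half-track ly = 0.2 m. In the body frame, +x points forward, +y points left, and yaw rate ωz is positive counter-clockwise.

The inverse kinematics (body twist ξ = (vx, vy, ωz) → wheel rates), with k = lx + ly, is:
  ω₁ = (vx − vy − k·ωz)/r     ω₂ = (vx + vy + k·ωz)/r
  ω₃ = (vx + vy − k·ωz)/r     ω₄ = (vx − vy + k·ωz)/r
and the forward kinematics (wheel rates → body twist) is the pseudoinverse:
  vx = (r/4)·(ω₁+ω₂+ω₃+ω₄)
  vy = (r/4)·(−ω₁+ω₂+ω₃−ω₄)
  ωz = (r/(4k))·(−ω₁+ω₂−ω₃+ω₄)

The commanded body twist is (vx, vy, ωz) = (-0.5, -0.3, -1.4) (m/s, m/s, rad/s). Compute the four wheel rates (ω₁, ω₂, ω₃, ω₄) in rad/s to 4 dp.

k = lx + ly = 0.2 + 0.2 = 0.4000;  k·ωz = 0.4000·-1.4 = -0.5600
ω₁ (FL) = (vx − vy − k·ωz)/r = 0.3600/0.05 = 7.2000
ω₂ (FR) = (vx + vy + k·ωz)/r = -1.3600/0.05 = -27.2000
ω₃ (RL) = (vx + vy − k·ωz)/r = -0.2400/0.05 = -4.8000
ω₄ (RR) = (vx − vy + k·ωz)/r = -0.7600/0.05 = -15.2000

(7.2000, -27.2000, -4.8000, -15.2000)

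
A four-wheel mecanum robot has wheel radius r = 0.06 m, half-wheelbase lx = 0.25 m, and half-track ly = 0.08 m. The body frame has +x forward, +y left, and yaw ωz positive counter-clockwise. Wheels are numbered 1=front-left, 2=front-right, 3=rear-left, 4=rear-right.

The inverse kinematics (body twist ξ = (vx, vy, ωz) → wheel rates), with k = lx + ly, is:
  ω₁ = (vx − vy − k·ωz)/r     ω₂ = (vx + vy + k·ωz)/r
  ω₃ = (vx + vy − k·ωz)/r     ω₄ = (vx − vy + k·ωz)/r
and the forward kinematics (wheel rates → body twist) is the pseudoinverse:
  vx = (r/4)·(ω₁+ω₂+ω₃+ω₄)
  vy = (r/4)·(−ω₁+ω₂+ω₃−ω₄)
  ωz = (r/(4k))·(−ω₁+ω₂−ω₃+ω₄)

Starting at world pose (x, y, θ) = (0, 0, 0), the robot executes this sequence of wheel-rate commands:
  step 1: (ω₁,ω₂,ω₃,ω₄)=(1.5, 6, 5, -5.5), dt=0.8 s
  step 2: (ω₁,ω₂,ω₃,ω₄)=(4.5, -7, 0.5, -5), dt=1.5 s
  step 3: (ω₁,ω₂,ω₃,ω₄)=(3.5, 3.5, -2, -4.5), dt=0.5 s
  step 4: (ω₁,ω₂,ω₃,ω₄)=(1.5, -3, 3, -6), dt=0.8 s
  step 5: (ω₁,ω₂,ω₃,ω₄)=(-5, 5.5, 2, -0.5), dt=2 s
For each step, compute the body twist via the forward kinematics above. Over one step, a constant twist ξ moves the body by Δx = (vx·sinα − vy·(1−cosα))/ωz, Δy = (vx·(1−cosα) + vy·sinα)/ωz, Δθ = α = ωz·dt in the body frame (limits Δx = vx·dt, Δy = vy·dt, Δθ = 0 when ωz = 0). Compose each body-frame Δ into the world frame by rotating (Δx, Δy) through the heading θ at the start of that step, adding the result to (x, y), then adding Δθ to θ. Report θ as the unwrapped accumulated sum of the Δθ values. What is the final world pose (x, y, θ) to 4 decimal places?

step 1: ξ=(vx,vy,ωz)=(0.1050, 0.2250, -0.2727), dt=0.8 → body Δ=(0.1029, 0.1694, -0.2182) → world pose (0.1029, 0.1694, -0.2182)
step 2: ξ=(vx,vy,ωz)=(-0.1050, -0.0900, -0.7727), dt=1.5 → body Δ=(-0.1944, -0.0252, -1.1591) → world pose (-0.0923, 0.1869, -1.3773)
step 3: ξ=(vx,vy,ωz)=(0.0075, 0.0375, -0.1136), dt=0.5 → body Δ=(0.0043, 0.0186, -0.0568) → world pose (-0.0732, 0.1863, -1.4341)
step 4: ξ=(vx,vy,ωz)=(-0.0675, 0.0675, -0.6136), dt=0.8 → body Δ=(-0.0389, 0.0648, -0.4909) → world pose (-0.0143, 0.2336, -1.9250)
step 5: ξ=(vx,vy,ωz)=(0.0300, 0.1950, 0.3636), dt=2.0 → body Δ=(-0.0808, 0.3774, 0.7273) → world pose (0.3677, 0.1785, -1.1977)

(0.3677, 0.1785, -1.1977)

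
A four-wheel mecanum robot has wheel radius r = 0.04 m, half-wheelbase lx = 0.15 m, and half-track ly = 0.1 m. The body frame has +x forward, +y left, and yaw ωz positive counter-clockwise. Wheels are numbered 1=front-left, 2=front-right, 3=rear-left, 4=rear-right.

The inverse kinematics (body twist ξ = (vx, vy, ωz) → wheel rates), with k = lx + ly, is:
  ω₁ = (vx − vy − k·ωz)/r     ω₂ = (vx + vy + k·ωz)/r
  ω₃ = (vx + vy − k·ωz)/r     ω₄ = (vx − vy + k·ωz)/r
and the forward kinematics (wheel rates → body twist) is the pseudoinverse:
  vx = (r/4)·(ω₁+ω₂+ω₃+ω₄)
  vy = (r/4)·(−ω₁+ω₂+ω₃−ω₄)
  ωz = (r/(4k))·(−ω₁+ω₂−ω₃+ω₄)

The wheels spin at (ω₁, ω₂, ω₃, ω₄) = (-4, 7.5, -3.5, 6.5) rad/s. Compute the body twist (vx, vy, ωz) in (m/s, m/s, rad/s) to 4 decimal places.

(0.0650, 0.0150, 0.8600)

k = lx + ly = 0.15 + 0.1 = 0.2500
ω₁+ω₂+ω₃+ω₄ = 6.5000  →  vx = (0.04/4)·6.5000 = 0.0650
−ω₁+ω₂+ω₃−ω₄ = 1.5000  →  vy = (0.04/4)·1.5000 = 0.0150
−ω₁+ω₂−ω₃+ω₄ = 21.5000  →  ωz = (0.04/1.0000)·21.5000 = 0.8600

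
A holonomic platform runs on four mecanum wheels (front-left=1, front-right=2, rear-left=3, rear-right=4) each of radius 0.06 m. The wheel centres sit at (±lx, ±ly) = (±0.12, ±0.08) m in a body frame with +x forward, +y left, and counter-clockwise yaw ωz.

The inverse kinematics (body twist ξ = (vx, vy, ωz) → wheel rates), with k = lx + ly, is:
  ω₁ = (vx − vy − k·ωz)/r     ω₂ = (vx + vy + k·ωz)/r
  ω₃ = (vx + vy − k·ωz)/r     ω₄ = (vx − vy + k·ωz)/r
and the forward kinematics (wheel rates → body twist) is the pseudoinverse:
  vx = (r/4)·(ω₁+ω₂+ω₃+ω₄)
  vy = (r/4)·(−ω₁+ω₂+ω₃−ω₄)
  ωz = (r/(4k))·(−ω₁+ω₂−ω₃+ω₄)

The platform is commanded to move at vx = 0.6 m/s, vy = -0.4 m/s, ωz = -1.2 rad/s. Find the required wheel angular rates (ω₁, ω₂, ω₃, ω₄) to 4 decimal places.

k = lx + ly = 0.12 + 0.08 = 0.2000;  k·ωz = 0.2000·-1.2 = -0.2400
ω₁ (FL) = (vx − vy − k·ωz)/r = 1.2400/0.06 = 20.6667
ω₂ (FR) = (vx + vy + k·ωz)/r = -0.0400/0.06 = -0.6667
ω₃ (RL) = (vx + vy − k·ωz)/r = 0.4400/0.06 = 7.3333
ω₄ (RR) = (vx − vy + k·ωz)/r = 0.7600/0.06 = 12.6667

(20.6667, -0.6667, 7.3333, 12.6667)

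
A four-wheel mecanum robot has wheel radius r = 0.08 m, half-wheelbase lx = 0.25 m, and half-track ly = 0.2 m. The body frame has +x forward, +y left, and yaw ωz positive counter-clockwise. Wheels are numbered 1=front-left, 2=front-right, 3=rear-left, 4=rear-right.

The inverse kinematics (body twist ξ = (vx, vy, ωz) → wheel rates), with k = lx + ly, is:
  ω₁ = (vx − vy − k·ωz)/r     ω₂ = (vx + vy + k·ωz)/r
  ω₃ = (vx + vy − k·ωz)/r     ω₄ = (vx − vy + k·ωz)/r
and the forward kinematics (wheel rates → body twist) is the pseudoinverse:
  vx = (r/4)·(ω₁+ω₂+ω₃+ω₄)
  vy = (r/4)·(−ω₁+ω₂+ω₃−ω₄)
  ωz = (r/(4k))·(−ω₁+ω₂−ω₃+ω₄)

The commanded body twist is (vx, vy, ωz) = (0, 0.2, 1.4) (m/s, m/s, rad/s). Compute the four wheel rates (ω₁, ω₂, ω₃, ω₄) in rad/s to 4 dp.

(-10.3750, 10.3750, -5.3750, 5.3750)

k = lx + ly = 0.25 + 0.2 = 0.4500;  k·ωz = 0.4500·1.4 = 0.6300
ω₁ (FL) = (vx − vy − k·ωz)/r = -0.8300/0.08 = -10.3750
ω₂ (FR) = (vx + vy + k·ωz)/r = 0.8300/0.08 = 10.3750
ω₃ (RL) = (vx + vy − k·ωz)/r = -0.4300/0.08 = -5.3750
ω₄ (RR) = (vx − vy + k·ωz)/r = 0.4300/0.08 = 5.3750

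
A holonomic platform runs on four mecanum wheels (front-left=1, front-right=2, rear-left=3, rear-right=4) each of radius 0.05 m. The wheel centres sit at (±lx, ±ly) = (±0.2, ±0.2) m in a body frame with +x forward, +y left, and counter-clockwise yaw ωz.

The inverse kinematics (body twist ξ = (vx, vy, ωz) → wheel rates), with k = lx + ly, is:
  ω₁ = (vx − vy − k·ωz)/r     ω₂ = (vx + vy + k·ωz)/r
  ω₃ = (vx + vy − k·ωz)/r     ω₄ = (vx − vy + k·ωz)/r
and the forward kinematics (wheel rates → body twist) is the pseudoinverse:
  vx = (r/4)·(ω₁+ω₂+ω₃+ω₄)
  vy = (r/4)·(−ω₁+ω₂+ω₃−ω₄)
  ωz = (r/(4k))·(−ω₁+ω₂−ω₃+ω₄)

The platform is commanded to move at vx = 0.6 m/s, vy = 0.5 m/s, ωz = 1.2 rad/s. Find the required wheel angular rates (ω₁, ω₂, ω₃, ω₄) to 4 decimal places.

k = lx + ly = 0.2 + 0.2 = 0.4000;  k·ωz = 0.4000·1.2 = 0.4800
ω₁ (FL) = (vx − vy − k·ωz)/r = -0.3800/0.05 = -7.6000
ω₂ (FR) = (vx + vy + k·ωz)/r = 1.5800/0.05 = 31.6000
ω₃ (RL) = (vx + vy − k·ωz)/r = 0.6200/0.05 = 12.4000
ω₄ (RR) = (vx − vy + k·ωz)/r = 0.5800/0.05 = 11.6000

(-7.6000, 31.6000, 12.4000, 11.6000)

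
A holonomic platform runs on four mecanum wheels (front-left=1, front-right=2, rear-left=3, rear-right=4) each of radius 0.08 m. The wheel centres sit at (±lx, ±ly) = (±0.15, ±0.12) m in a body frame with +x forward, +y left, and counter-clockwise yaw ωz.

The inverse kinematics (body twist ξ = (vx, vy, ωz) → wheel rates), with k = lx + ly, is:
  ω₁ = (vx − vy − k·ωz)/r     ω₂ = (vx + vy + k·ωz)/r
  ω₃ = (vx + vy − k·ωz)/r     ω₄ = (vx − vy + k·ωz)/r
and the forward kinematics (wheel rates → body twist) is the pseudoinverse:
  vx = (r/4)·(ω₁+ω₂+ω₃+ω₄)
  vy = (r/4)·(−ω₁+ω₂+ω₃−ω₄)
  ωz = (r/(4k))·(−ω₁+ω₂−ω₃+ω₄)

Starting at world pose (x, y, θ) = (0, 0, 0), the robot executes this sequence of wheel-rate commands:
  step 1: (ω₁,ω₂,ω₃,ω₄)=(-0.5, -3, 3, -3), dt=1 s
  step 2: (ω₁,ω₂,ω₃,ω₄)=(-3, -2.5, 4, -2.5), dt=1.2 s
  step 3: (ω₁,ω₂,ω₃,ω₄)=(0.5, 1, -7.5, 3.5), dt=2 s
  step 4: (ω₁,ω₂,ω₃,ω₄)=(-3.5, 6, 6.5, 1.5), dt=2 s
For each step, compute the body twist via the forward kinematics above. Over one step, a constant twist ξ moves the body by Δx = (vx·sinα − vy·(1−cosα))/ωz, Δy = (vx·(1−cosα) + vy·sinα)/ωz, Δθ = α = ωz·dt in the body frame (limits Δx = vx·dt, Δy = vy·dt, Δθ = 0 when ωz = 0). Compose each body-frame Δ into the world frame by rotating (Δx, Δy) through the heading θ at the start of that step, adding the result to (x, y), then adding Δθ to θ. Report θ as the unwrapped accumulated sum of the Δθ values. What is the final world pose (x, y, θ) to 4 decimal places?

step 1: ξ=(vx,vy,ωz)=(-0.0700, 0.0700, -0.6296), dt=1.0 → body Δ=(-0.0441, 0.0868, -0.6296) → world pose (-0.0441, 0.0868, -0.6296)
step 2: ξ=(vx,vy,ωz)=(-0.0800, 0.1400, -0.4444), dt=1.2 → body Δ=(-0.0478, 0.1851, -0.5333) → world pose (0.0263, 0.2646, -1.1630)
step 3: ξ=(vx,vy,ωz)=(-0.0500, -0.2100, 0.8519), dt=2.0 → body Δ=(0.2210, -0.3108, 1.7037) → world pose (-0.1714, -0.0616, 0.5407)
step 4: ξ=(vx,vy,ωz)=(0.2100, 0.2900, 0.3333), dt=2.0 → body Δ=(0.2033, 0.6729, 0.6667) → world pose (-0.3435, 0.6199, 1.2074)

(-0.3435, 0.6199, 1.2074)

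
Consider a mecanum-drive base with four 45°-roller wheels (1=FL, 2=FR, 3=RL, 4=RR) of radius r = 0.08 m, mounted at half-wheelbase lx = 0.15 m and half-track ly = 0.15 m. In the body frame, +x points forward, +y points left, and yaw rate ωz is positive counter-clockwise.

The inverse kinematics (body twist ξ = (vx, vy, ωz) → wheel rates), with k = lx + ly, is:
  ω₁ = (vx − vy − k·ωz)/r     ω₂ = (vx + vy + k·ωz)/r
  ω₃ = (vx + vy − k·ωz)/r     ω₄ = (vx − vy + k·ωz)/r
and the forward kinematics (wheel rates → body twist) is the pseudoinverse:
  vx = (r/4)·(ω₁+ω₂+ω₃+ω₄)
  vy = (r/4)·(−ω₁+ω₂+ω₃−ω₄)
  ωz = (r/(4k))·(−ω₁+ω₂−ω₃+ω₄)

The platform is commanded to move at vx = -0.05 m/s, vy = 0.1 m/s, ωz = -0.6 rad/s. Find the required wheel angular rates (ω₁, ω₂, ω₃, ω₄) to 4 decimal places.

k = lx + ly = 0.15 + 0.15 = 0.3000;  k·ωz = 0.3000·-0.6 = -0.1800
ω₁ (FL) = (vx − vy − k·ωz)/r = 0.0300/0.08 = 0.3750
ω₂ (FR) = (vx + vy + k·ωz)/r = -0.1300/0.08 = -1.6250
ω₃ (RL) = (vx + vy − k·ωz)/r = 0.2300/0.08 = 2.8750
ω₄ (RR) = (vx − vy + k·ωz)/r = -0.3300/0.08 = -4.1250

(0.3750, -1.6250, 2.8750, -4.1250)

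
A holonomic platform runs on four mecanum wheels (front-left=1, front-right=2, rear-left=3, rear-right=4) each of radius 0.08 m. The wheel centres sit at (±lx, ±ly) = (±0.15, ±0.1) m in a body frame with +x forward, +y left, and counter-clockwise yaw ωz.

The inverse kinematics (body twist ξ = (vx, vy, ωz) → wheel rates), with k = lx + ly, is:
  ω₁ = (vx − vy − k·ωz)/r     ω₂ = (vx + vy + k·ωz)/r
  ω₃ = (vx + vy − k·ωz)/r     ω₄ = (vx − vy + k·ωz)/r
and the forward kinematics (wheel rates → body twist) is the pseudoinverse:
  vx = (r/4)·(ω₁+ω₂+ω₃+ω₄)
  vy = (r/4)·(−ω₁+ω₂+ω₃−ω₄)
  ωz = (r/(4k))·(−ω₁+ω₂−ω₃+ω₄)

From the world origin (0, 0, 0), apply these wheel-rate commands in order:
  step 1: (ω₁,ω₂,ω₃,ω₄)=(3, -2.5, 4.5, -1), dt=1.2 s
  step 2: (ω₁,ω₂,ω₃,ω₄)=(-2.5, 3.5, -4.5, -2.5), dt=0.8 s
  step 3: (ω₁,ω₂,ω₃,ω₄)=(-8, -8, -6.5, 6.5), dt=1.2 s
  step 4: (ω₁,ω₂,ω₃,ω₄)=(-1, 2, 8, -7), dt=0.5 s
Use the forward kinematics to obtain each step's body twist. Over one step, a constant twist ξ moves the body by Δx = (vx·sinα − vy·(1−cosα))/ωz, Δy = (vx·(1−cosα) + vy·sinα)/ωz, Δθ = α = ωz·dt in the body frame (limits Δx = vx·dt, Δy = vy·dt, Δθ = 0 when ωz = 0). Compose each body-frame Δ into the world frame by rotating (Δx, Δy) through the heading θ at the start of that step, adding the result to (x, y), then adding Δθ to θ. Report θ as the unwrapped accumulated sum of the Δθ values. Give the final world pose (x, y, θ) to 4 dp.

(-0.3388, -0.0856, 0.2240)

step 1: ξ=(vx,vy,ωz)=(0.0800, 0.0000, -0.8800), dt=1.2 → body Δ=(0.0791, -0.0461, -1.0560) → world pose (0.0791, -0.0461, -1.0560)
step 2: ξ=(vx,vy,ωz)=(-0.1200, 0.0800, 0.6400), dt=0.8 → body Δ=(-0.1079, 0.0372, 0.5120) → world pose (0.0584, 0.0661, -0.5440)
step 3: ξ=(vx,vy,ωz)=(-0.3200, -0.2600, 1.0400), dt=1.2 → body Δ=(-0.1211, -0.4472, 1.2480) → world pose (-0.2767, -0.2539, 0.7040)
step 4: ξ=(vx,vy,ωz)=(0.0400, 0.3600, -0.9600), dt=0.5 → body Δ=(0.0616, 0.1685, -0.4800) → world pose (-0.3388, -0.0856, 0.2240)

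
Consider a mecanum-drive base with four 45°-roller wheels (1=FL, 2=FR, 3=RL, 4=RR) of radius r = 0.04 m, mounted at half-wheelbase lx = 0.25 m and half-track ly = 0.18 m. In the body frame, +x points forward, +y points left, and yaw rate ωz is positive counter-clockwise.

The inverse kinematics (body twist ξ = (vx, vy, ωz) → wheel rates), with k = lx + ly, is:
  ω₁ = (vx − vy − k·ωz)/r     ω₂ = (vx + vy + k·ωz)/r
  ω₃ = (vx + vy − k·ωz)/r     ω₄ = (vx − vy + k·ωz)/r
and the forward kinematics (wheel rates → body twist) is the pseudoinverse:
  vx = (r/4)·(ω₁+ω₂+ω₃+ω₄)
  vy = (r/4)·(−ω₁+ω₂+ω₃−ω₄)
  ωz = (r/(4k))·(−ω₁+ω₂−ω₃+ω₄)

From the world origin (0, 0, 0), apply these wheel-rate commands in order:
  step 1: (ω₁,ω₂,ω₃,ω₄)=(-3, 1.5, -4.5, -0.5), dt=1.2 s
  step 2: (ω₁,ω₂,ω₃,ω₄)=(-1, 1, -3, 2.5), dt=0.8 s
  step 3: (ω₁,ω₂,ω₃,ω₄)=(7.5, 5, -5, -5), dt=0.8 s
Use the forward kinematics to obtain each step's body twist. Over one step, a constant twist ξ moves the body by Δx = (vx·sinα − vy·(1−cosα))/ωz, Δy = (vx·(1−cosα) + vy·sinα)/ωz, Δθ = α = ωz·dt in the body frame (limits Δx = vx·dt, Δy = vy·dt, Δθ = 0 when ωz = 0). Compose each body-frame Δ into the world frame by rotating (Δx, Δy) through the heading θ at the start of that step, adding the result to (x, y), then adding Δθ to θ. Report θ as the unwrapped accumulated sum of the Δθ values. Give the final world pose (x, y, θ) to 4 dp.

(-0.0477, -0.0430, 0.3302)

step 1: ξ=(vx,vy,ωz)=(-0.0650, 0.0050, 0.1977), dt=1.2 → body Δ=(-0.0780, -0.0033, 0.2372) → world pose (-0.0780, -0.0033, 0.2372)
step 2: ξ=(vx,vy,ωz)=(-0.0050, -0.0350, 0.1744), dt=0.8 → body Δ=(-0.0020, -0.0282, 0.1395) → world pose (-0.0733, -0.0311, 0.3767)
step 3: ξ=(vx,vy,ωz)=(0.0250, -0.0250, -0.0581), dt=0.8 → body Δ=(0.0195, -0.0205, -0.0465) → world pose (-0.0477, -0.0430, 0.3302)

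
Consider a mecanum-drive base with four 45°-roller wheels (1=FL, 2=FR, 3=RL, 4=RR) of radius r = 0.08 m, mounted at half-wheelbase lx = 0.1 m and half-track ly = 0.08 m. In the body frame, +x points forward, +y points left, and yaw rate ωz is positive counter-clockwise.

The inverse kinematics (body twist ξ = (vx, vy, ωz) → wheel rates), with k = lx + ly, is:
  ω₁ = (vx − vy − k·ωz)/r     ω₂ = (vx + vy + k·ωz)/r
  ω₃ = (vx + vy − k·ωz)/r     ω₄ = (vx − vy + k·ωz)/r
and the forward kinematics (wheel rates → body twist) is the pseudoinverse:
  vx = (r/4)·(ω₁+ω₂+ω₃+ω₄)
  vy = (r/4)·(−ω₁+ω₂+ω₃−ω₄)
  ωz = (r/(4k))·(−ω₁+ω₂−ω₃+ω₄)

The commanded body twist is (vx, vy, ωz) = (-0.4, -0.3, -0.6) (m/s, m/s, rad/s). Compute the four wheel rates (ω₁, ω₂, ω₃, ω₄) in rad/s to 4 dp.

(0.1000, -10.1000, -7.4000, -2.6000)

k = lx + ly = 0.1 + 0.08 = 0.1800;  k·ωz = 0.1800·-0.6 = -0.1080
ω₁ (FL) = (vx − vy − k·ωz)/r = 0.0080/0.08 = 0.1000
ω₂ (FR) = (vx + vy + k·ωz)/r = -0.8080/0.08 = -10.1000
ω₃ (RL) = (vx + vy − k·ωz)/r = -0.5920/0.08 = -7.4000
ω₄ (RR) = (vx − vy + k·ωz)/r = -0.2080/0.08 = -2.6000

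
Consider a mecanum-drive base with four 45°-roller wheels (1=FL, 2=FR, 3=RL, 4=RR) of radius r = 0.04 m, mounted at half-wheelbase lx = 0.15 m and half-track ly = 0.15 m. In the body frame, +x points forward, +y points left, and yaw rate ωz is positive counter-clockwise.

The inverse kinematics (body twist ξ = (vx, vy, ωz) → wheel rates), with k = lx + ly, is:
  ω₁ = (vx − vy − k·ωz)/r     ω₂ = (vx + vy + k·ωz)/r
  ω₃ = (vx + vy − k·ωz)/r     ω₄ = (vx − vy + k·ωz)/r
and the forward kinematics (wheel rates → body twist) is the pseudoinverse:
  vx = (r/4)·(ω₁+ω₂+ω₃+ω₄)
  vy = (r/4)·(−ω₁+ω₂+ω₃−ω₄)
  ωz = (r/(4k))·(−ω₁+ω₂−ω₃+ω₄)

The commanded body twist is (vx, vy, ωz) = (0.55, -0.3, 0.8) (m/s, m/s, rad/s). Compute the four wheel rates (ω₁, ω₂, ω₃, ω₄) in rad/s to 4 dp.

k = lx + ly = 0.15 + 0.15 = 0.3000;  k·ωz = 0.3000·0.8 = 0.2400
ω₁ (FL) = (vx − vy − k·ωz)/r = 0.6100/0.04 = 15.2500
ω₂ (FR) = (vx + vy + k·ωz)/r = 0.4900/0.04 = 12.2500
ω₃ (RL) = (vx + vy − k·ωz)/r = 0.0100/0.04 = 0.2500
ω₄ (RR) = (vx − vy + k·ωz)/r = 1.0900/0.04 = 27.2500

(15.2500, 12.2500, 0.2500, 27.2500)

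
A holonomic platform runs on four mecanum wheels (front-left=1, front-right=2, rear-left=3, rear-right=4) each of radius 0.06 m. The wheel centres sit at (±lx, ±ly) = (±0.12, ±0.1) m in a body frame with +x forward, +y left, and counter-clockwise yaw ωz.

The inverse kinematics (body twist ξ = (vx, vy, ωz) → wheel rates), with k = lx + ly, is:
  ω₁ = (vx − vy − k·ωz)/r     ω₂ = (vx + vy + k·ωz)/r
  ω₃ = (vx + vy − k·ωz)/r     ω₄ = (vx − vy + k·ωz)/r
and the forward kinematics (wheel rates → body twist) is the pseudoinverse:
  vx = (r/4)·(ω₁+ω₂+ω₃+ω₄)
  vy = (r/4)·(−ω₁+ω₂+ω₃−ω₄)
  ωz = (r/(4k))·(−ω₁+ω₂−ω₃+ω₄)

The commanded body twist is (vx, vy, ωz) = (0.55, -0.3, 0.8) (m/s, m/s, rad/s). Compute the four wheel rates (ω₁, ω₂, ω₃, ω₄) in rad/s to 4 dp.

(11.2333, 7.1000, 1.2333, 17.1000)

k = lx + ly = 0.12 + 0.1 = 0.2200;  k·ωz = 0.2200·0.8 = 0.1760
ω₁ (FL) = (vx − vy − k·ωz)/r = 0.6740/0.06 = 11.2333
ω₂ (FR) = (vx + vy + k·ωz)/r = 0.4260/0.06 = 7.1000
ω₃ (RL) = (vx + vy − k·ωz)/r = 0.0740/0.06 = 1.2333
ω₄ (RR) = (vx − vy + k·ωz)/r = 1.0260/0.06 = 17.1000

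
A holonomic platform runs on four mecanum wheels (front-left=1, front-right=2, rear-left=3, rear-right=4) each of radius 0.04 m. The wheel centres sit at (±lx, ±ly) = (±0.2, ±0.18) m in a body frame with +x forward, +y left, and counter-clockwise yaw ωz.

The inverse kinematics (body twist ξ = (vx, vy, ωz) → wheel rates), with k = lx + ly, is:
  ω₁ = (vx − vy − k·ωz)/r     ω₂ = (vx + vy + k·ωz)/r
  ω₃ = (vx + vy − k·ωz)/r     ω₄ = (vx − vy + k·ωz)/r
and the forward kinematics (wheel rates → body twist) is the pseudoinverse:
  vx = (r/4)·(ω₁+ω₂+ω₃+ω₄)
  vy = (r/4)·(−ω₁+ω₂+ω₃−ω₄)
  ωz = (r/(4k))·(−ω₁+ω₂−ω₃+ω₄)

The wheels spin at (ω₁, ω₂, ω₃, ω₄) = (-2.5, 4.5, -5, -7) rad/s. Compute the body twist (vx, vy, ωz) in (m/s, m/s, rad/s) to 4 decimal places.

k = lx + ly = 0.2 + 0.18 = 0.3800
ω₁+ω₂+ω₃+ω₄ = -10.0000  →  vx = (0.04/4)·-10.0000 = -0.1000
−ω₁+ω₂+ω₃−ω₄ = 9.0000  →  vy = (0.04/4)·9.0000 = 0.0900
−ω₁+ω₂−ω₃+ω₄ = 5.0000  →  ωz = (0.04/1.5200)·5.0000 = 0.1316

(-0.1000, 0.0900, 0.1316)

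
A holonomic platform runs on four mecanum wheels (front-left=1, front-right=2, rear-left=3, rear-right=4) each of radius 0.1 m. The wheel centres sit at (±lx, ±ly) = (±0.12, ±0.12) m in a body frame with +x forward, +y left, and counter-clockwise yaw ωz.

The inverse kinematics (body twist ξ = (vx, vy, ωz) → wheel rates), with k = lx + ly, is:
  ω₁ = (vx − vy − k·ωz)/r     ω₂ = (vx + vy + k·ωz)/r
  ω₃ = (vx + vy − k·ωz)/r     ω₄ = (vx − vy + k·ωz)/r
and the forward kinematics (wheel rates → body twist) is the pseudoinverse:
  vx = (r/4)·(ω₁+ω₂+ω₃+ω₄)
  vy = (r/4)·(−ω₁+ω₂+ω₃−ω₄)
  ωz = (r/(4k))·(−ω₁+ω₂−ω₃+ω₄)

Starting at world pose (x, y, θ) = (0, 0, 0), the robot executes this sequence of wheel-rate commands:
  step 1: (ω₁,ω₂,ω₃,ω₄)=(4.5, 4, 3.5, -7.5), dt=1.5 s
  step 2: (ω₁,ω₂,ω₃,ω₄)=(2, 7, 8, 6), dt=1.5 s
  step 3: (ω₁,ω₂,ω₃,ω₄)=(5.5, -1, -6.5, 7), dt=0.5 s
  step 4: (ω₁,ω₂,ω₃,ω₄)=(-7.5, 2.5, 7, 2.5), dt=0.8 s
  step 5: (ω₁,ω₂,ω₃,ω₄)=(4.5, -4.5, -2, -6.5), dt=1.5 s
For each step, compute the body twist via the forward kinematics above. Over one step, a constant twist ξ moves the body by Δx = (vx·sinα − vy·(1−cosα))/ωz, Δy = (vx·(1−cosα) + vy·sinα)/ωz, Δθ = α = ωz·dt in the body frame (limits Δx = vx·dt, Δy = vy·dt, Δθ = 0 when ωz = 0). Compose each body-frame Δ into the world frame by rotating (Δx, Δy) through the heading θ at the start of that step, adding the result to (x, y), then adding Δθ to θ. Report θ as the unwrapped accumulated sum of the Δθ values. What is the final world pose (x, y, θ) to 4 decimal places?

step 1: ξ=(vx,vy,ωz)=(0.1125, 0.2625, -1.1979), dt=1.5 → body Δ=(0.3598, 0.0986, -1.7969) → world pose (0.3598, 0.0986, -1.7969)
step 2: ξ=(vx,vy,ωz)=(0.5750, 0.1750, 0.3125), dt=1.5 → body Δ=(0.7709, 0.4515, 0.4688) → world pose (0.6270, -0.7538, -1.3281)
step 3: ξ=(vx,vy,ωz)=(0.1250, -0.5000, 0.7292), dt=0.5 → body Δ=(0.1062, -0.2332, 0.3646) → world pose (0.4261, -0.9130, -0.9635)
step 4: ξ=(vx,vy,ωz)=(0.1125, 0.3625, 0.5729), dt=0.8 → body Δ=(0.0216, 0.3002, 0.4583) → world pose (0.6849, -0.7594, -0.5052)
step 5: ξ=(vx,vy,ωz)=(-0.2125, -0.1125, -1.4062), dt=1.5 → body Δ=(-0.2508, 0.1599, -2.1094) → world pose (0.5429, -0.4981, -2.6146)

(0.5429, -0.4981, -2.6146)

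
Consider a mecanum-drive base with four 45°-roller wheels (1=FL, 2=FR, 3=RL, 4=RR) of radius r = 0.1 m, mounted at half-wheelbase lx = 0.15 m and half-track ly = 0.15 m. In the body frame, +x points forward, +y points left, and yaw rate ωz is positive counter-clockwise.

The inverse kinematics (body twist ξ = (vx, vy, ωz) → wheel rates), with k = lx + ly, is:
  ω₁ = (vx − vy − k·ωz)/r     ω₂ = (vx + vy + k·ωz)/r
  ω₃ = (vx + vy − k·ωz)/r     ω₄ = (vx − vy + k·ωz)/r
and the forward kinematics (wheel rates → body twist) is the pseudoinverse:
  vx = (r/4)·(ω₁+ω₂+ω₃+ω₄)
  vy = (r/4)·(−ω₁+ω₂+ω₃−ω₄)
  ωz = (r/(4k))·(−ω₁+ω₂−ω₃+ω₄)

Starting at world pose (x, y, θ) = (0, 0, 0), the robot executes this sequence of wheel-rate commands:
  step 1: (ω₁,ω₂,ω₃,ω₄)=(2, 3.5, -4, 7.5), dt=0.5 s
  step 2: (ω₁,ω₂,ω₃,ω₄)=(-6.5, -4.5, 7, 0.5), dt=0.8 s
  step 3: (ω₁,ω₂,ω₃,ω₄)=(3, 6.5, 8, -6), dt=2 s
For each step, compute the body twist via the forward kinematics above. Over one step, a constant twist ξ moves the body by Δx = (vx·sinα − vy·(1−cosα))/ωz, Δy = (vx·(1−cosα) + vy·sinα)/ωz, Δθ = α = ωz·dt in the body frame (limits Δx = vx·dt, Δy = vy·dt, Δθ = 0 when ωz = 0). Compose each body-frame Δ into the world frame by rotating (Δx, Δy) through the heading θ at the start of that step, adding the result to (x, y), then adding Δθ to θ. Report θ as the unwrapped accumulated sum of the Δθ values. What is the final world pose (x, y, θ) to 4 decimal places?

(0.8718, 0.3608, -1.5083)

step 1: ξ=(vx,vy,ωz)=(0.2250, -0.2500, 1.0833), dt=0.5 → body Δ=(0.1401, -0.0892, 0.5417) → world pose (0.1401, -0.0892, 0.5417)
step 2: ξ=(vx,vy,ωz)=(-0.0875, 0.2125, -0.3750), dt=0.8 → body Δ=(-0.0436, 0.1779, -0.3000) → world pose (0.0110, 0.0407, 0.2417)
step 3: ξ=(vx,vy,ωz)=(0.2875, 0.4375, -0.8750), dt=2.0 → body Δ=(0.9124, 0.1049, -1.7500) → world pose (0.8718, 0.3608, -1.5083)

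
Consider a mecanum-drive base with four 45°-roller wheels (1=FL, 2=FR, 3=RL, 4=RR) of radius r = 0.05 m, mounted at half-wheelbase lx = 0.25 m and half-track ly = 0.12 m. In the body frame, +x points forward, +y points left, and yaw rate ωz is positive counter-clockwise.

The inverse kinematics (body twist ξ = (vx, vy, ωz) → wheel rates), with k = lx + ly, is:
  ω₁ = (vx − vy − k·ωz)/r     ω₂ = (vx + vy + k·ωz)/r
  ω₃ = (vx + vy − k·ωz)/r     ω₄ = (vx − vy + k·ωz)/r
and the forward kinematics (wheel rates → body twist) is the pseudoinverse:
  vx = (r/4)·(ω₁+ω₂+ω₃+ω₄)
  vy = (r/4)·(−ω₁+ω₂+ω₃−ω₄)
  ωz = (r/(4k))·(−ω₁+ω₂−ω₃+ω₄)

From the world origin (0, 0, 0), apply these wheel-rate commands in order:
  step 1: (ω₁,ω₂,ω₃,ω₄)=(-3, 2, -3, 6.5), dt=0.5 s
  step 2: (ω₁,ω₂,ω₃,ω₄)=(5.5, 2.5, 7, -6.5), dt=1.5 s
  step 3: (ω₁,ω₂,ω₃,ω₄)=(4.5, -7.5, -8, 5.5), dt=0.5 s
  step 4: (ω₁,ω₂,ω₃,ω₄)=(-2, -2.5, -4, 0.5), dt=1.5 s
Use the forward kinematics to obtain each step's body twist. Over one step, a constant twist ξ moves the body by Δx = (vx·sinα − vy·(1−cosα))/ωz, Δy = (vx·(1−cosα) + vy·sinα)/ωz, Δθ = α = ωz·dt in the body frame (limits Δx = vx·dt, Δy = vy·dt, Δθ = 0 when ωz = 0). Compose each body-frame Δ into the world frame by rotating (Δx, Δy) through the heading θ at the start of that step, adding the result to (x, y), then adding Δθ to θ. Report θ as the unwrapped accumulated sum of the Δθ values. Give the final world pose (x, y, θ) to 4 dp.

(-0.0874, 0.0045, -0.3632)

step 1: ξ=(vx,vy,ωz)=(0.0312, -0.0563, 0.4899), dt=0.5 → body Δ=(0.0189, -0.0259, 0.2449) → world pose (0.0189, -0.0259, 0.2449)
step 2: ξ=(vx,vy,ωz)=(0.1063, 0.1313, -0.5574), dt=1.5 → body Δ=(0.2191, 0.1119, -0.8361) → world pose (0.2043, 0.1357, -0.5912)
step 3: ξ=(vx,vy,ωz)=(-0.0688, -0.3188, 0.0507), dt=0.5 → body Δ=(-0.0324, -0.1598, 0.0253) → world pose (0.0884, 0.0211, -0.5659)
step 4: ξ=(vx,vy,ωz)=(-0.1000, -0.0625, 0.1351), dt=1.5 → body Δ=(-0.1395, -0.1083, 0.2027) → world pose (-0.0874, 0.0045, -0.3632)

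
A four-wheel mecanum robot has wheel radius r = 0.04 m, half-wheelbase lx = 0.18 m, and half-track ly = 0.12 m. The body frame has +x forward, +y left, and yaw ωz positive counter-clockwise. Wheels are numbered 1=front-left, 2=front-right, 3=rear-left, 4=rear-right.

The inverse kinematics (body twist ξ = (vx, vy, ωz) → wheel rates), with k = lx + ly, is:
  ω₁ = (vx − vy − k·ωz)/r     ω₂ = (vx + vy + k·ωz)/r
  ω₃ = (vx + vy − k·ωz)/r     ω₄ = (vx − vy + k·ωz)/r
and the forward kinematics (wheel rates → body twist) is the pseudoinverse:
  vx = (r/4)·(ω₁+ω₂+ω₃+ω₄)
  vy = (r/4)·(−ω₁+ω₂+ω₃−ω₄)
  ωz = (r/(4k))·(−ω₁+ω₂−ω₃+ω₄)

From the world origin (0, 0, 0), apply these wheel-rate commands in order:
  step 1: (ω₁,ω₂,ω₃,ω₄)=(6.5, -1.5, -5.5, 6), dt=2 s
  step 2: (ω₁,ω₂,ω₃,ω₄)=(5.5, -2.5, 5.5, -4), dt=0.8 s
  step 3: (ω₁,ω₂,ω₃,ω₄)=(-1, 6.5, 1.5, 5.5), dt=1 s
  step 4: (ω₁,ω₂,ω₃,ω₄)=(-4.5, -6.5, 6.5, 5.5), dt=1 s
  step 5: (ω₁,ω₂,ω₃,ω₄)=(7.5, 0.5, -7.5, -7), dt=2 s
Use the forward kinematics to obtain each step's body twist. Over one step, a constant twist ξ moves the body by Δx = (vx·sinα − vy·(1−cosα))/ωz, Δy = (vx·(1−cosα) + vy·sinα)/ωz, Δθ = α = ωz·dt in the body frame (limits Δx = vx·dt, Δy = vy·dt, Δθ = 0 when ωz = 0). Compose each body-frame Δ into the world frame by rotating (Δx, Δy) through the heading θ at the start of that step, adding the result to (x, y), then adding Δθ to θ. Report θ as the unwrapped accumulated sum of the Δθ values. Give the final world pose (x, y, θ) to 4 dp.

step 1: ξ=(vx,vy,ωz)=(0.0550, -0.1950, 0.1167), dt=2.0 → body Δ=(0.1543, -0.3737, 0.2333) → world pose (0.1543, -0.3737, 0.2333)
step 2: ξ=(vx,vy,ωz)=(0.0450, 0.0150, -0.5833), dt=0.8 → body Δ=(0.0375, 0.0033, -0.4667) → world pose (0.1900, -0.3618, -0.2333)
step 3: ξ=(vx,vy,ωz)=(0.1250, 0.0350, 0.3833), dt=1.0 → body Δ=(0.1153, 0.0578, 0.3833) → world pose (0.3155, -0.3322, 0.1500)
step 4: ξ=(vx,vy,ωz)=(0.0100, -0.0100, -0.1000), dt=1.0 → body Δ=(0.0095, -0.0105, -0.1000) → world pose (0.3265, -0.3412, 0.0500)
step 5: ξ=(vx,vy,ωz)=(-0.0650, -0.0750, -0.2167), dt=2.0 → body Δ=(-0.1580, -0.1176, -0.4333) → world pose (0.1746, -0.4665, -0.3833)

(0.1746, -0.4665, -0.3833)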